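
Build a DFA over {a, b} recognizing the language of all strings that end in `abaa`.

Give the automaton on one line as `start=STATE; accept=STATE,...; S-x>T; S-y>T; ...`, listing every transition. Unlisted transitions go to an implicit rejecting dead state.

start=S0; accept=S4; S0-a>S1; S0-b>S0; S1-a>S1; S1-b>S2; S2-a>S3; S2-b>S0; S3-a>S4; S3-b>S2; S4-a>S1; S4-b>S2

Remember how much of `abaa` the current input suffix matches. State S0 means no match yet; S1 means the last symbol is `a`; S2 means the last 2 symbols are `ab`; S3 means the last 3 symbols are `aba`; S4 means the last 4 symbols are `abaa`. Only S4 accepts. On a mismatch, fall back to the longest proper suffix that is still a prefix of `abaa`.
5 states suffice.
        a   b  
>  S0   S1  S0 
   S1   S1  S2 
   S2   S3  S0 
   S3   S4  S2 
 * S4   S1  S2 
(> = start, * = accepting)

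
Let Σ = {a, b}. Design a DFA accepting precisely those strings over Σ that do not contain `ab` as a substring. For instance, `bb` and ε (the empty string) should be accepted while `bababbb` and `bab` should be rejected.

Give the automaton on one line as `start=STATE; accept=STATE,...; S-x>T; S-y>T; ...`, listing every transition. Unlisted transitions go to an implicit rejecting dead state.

start=q0; accept=q0,q1; q0-a>q1; q0-b>q0; q1-a>q1; q1-b>q2; q2-a>q2; q2-b>q2

This is the complement of 'contains `ab`'. Use the same substring-matching states — q0 through q2 holding how much of `ab` has just been matched — but flip the accepting set: everything except the trap q2 accepts.
        a   b  
>* q0   q1  q0 
 * q1   q1  q2 
   q2   q2  q2 
(> = start, * = accepting)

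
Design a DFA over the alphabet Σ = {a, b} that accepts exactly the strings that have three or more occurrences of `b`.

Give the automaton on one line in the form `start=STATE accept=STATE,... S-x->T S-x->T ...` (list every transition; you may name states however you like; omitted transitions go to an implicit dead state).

Only the number of `b`s matters, and only up to 4. Make a chain s0 → s1 → s2 → s3 → s4 advanced by each `b` (with s4 absorbing); every other symbol self-loops. The accepting set is {s3, s4}.
        a   b  
>  s0   s0  s1 
   s1   s1  s2 
   s2   s2  s3 
 * s3   s3  s4 
 * s4   s4  s4 
(> = start, * = accepting)

start=s0 accept=s3,s4 s0-a->s0 s0-b->s1 s1-a->s1 s1-b->s2 s2-a->s2 s2-b->s3 s3-a->s3 s3-b->s4 s4-a->s4 s4-b->s4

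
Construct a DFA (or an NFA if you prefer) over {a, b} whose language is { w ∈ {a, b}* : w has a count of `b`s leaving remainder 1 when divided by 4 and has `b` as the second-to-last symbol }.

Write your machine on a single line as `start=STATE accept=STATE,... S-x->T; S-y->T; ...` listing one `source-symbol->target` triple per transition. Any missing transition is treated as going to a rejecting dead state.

Build one automaton per condition and run them in lockstep. One (4 states) tracks the count of `b`s modulo 4; the other (7 states) tracks the last 2 symbols read. Each combined state is a pair, one component from each; accept when both components accept.
          a    b  
>  S0     S1   S2 
   S1     S3   S4 
   S2     S5   S6 
   S3     S3   S4 
   S4     S5   S6 
 * S5     S7   S8 
   S6     S9  S10 
   S7     S7   S8 
   S8     S9  S10 
   S9    S11  S12 
   S10   S13  S14 
   S11   S11  S12 
   S12   S13  S14 
   S13   S15  S16 
   S14   S17  S18 
   S15   S15  S16 
   S16   S17  S18 
   S17    S3   S4 
 * S18    S5   S6 
(> = start, * = accepting)

start=S0; accept=S5,S18; S0-a->S1; S0-b->S2; S1-a->S3; S1-b->S4; S2-a->S5; S2-b->S6; S3-a->S3; S3-b->S4; S4-a->S5; S4-b->S6; S5-a->S7; S5-b->S8; S6-a->S9; S6-b->S10; S7-a->S7; S7-b->S8; S8-a->S9; S8-b->S10; S9-a->S11; S9-b->S12; S10-a->S13; S10-b->S14; S11-a->S11; S11-b->S12; S12-a->S13; S12-b->S14; S13-a->S15; S13-b->S16; S14-a->S17; S14-b->S18; S15-a->S15; S15-b->S16; S16-a->S17; S16-b->S18; S17-a->S3; S17-b->S4; S18-a->S5; S18-b->S6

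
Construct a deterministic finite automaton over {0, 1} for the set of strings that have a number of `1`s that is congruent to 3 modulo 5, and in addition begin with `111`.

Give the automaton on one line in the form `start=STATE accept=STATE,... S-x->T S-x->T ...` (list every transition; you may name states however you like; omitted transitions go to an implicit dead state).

start=A accept=E A-0->B A-1->C B-0->B B-1->B C-0->B C-1->D D-0->B D-1->E E-0->E E-1->F F-0->F F-1->G G-0->G G-1->H H-0->H H-1->I I-0->I I-1->E

Run two small machines in parallel and take their product. One (5 states) tracks the count of `1`s modulo 5; the other (5 states) tracks whether the input so far still matches the prefix `111`. Each combined state is a pair, one component from each; accept when both components accept. After merging equivalent states the machine shrinks.
A 9-state machine:
       0  1 
>  A   B  C 
   B   B  B 
   C   B  D 
   D   B  E 
 * E   E  F 
   F   F  G 
   G   G  H 
   H   H  I 
   I   I  E 
(> = start, * = accepting)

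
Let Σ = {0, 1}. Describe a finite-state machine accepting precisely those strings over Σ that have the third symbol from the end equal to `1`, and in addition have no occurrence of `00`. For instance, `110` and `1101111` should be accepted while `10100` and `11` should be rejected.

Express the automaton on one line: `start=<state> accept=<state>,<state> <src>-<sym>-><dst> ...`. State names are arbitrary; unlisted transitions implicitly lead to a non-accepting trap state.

Run two small machines in parallel and take their product. The first has 15 states tracking the last 3 symbols read; the second has 3 states tracking partial matches of the forbidden pattern `00`. A product state is a pair (one from each), accepting exactly when both do.
With 20 states:
          0    1  
>  q0     q1   q2 
   q1     q3   q4 
   q2     q5   q6 
   q3     q7   q8 
   q4     q9  q10 
   q5    q11  q12 
   q6    q13  q14 
   q7     q7   q8 
   q8    q15  q16 
   q9    q11  q12 
   q10   q13  q14 
   q11    q7   q8 
 * q12    q9  q10 
 * q13   q11  q12 
 * q14   q13  q14 
   q15   q11  q17 
   q16   q18  q19 
   q17   q15  q16 
   q18   q11  q17 
   q19   q18  q19 
(> = start, * = accepting)

start=q0 accept=q12,q13,q14 q0-0->q1 q0-1->q2 q1-0->q3 q1-1->q4 q2-0->q5 q2-1->q6 q3-0->q7 q3-1->q8 q4-0->q9 q4-1->q10 q5-0->q11 q5-1->q12 q6-0->q13 q6-1->q14 q7-0->q7 q7-1->q8 q8-0->q15 q8-1->q16 q9-0->q11 q9-1->q12 q10-0->q13 q10-1->q14 q11-0->q7 q11-1->q8 q12-0->q9 q12-1->q10 q13-0->q11 q13-1->q12 q14-0->q13 q14-1->q14 q15-0->q11 q15-1->q17 q16-0->q18 q16-1->q19 q17-0->q15 q17-1->q16 q18-0->q11 q18-1->q17 q19-0->q18 q19-1->q19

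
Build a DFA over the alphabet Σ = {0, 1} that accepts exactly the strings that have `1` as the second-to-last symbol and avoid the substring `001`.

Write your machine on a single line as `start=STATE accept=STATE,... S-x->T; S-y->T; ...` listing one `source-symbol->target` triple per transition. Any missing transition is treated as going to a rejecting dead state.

start=q0; accept=q4,q5; q0-0->q1; q0-1->q2; q1-0->q3; q1-1->q2; q2-0->q4; q2-1->q5; q3-0->q3; q3-1->q3; q4-0->q3; q4-1->q2; q5-0->q4; q5-1->q5

Handle the two conditions separately and then intersect. One (7 states) tracks the last 2 symbols read; the other (4 states) tracks partial matches of the forbidden pattern `001`. Each combined state is a pair, one component from each; accept when both components accept. Equivalent product states are then merged.
With 6 states:
        0   1  
>  q0   q1  q2 
   q1   q3  q2 
   q2   q4  q5 
   q3   q3  q3 
 * q4   q3  q2 
 * q5   q4  q5 
(> = start, * = accepting)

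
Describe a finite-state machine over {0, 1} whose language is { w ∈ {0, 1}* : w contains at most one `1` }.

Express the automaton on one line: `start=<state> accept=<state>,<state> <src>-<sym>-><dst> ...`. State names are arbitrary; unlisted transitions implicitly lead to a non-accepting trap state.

start=s0 accept=s0,s1 s0-0->s0 s0-1->s1 s1-0->s1 s1-1->s2 s2-0->s2 s2-1->s2

Count `1`s, saturating at 2: state s0 means no `1` yet, s1 means one `1` seen, s2 means more than one. Each `1` increments (capped at s2); other symbols loop. Accept from {s0, s1}.
3 states suffice.
        0   1  
>* s0   s0  s1 
 * s1   s1  s2 
   s2   s2  s2 
(> = start, * = accepting)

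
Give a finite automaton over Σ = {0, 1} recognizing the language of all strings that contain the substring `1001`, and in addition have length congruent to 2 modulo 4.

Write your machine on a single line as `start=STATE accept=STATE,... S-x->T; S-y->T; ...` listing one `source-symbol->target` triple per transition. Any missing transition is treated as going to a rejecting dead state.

start=q0; accept=q18; q0-0->q1; q0-1->q2; q1-0->q3; q1-1->q4; q2-0->q5; q2-1->q4; q3-0->q6; q3-1->q7; q4-0->q8; q4-1->q7; q5-0->q9; q5-1->q7; q6-0->q0; q6-1->q10; q7-0->q11; q7-1->q10; q8-0->q12; q8-1->q10; q9-0->q0; q9-1->q13; q10-0->q14; q10-1->q2; q11-0->q15; q11-1->q2; q12-0->q1; q12-1->q16; q13-0->q16; q13-1->q16; q14-0->q17; q14-1->q4; q15-0->q3; q15-1->q18; q16-0->q18; q16-1->q18; q17-0->q6; q17-1->q19; q18-0->q19; q18-1->q19; q19-0->q13; q19-1->q13

Run two small machines in parallel and take their product. The first has 5 states tracking whether and how much of `1001` has been seen; the second has 4 states tracking the input length modulo 4. A product state is a pair (one from each), accepting exactly when both do.
A 20-state machine:
          0    1  
>  q0     q1   q2 
   q1     q3   q4 
   q2     q5   q4 
   q3     q6   q7 
   q4     q8   q7 
   q5     q9   q7 
   q6     q0  q10 
   q7    q11  q10 
   q8    q12  q10 
   q9     q0  q13 
   q10   q14   q2 
   q11   q15   q2 
   q12    q1  q16 
   q13   q16  q16 
   q14   q17   q4 
   q15    q3  q18 
   q16   q18  q18 
   q17    q6  q19 
 * q18   q19  q19 
   q19   q13  q13 
(> = start, * = accepting)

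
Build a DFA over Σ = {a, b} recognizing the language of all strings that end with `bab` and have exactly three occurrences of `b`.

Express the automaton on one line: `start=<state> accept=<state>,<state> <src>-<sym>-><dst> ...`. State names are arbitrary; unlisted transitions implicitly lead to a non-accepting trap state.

Run two small machines in parallel and take their product. The first has 4 states tracking how much of the suffix `bab` has currently been matched; the second has 5 states tracking the count of `b`s, saturating at 4. A product state is a pair (one from each), accepting exactly when both do.
A 16-state machine:
          a    b  
>  S0     S0   S1 
   S1     S2   S3 
   S2     S4   S5 
   S3     S6   S7 
   S4     S4   S3 
   S5     S6   S7 
   S6     S8   S9 
   S7    S10  S11 
   S8     S8   S7 
 * S9    S10  S11 
   S10   S12  S13 
   S11   S14  S11 
   S12   S12  S11 
   S13   S14  S11 
   S14   S15  S13 
   S15   S15  S11 
(> = start, * = accepting)

start=S0 accept=S9 S0-a->S0 S0-b->S1 S1-a->S2 S1-b->S3 S2-a->S4 S2-b->S5 S3-a->S6 S3-b->S7 S4-a->S4 S4-b->S3 S5-a->S6 S5-b->S7 S6-a->S8 S6-b->S9 S7-a->S10 S7-b->S11 S8-a->S8 S8-b->S7 S9-a->S10 S9-b->S11 S10-a->S12 S10-b->S13 S11-a->S14 S11-b->S11 S12-a->S12 S12-b->S11 S13-a->S14 S13-b->S11 S14-a->S15 S14-b->S13 S15-a->S15 S15-b->S11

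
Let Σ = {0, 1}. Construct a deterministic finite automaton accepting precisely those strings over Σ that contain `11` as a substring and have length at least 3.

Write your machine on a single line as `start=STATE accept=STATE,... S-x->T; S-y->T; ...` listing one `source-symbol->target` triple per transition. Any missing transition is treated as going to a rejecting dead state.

start=S0; accept=S5; S0-0->S1; S0-1->S2; S1-0->S1; S1-1->S3; S2-0->S1; S2-1->S4; S3-0->S1; S3-1->S5; S4-0->S5; S4-1->S5; S5-0->S5; S5-1->S5

Run two small machines in parallel and take their product. The first has 3 states tracking whether and how much of `11` has been seen; the second has 5 states tracking the input length, saturating at 4. A product state is a pair (one from each), accepting exactly when both do. Minimizing collapses redundant product states.
A 6-state machine:
        0   1  
>  S0   S1  S2 
   S1   S1  S3 
   S2   S1  S4 
   S3   S1  S5 
   S4   S5  S5 
 * S5   S5  S5 
(> = start, * = accepting)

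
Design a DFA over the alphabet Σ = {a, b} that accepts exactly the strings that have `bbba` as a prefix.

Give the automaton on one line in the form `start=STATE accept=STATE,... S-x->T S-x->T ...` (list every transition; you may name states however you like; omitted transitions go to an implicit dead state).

start=s0 accept=s4 s0-a->s5 s0-b->s1 s1-a->s5 s1-b->s2 s2-a->s5 s2-b->s3 s3-a->s4 s3-b->s5 s4-a->s4 s4-b->s4 s5-a->s5 s5-b->s5

Check the first 4 symbols one by one: s0 through s3 record how many have matched `bbba` so far; any wrong symbol goes to the dead state s5. After all 4 match we enter the accepting sink s4.
        a   b  
>  s0   s5  s1 
   s1   s5  s2 
   s2   s5  s3 
   s3   s4  s5 
 * s4   s4  s4 
   s5   s5  s5 
(> = start, * = accepting)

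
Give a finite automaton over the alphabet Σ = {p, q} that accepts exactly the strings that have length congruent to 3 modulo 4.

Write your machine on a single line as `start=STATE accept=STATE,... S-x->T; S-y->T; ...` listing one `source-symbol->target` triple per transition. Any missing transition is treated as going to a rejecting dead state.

Count input length modulo 4: every symbol advances one step around the cycle s0 → s1 → s2 → s3 → s0. Accept at s3.
With 4 states:
        p   q  
>  s0   s1  s1 
   s1   s2  s2 
   s2   s3  s3 
 * s3   s0  s0 
(> = start, * = accepting)

start=s0; accept=s3; s0-p->s1; s0-q->s1; s1-p->s2; s1-q->s2; s2-p->s3; s2-q->s3; s3-p->s0; s3-q->s0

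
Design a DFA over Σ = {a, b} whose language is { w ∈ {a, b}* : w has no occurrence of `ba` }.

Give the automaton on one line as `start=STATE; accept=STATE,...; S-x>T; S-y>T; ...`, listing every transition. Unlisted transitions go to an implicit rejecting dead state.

Track partial matches of the forbidden pattern `ba`. State S2 is a dead state reached once `ba` has occurred; every other state accepts. S0 means no part of `ba` is currently matched.
A 3-state machine:
        a   b  
>* S0   S0  S1 
 * S1   S2  S1 
   S2   S2  S2 
(> = start, * = accepting)

start=S0; accept=S0,S1; S0-a>S0; S0-b>S1; S1-a>S2; S1-b>S1; S2-a>S2; S2-b>S2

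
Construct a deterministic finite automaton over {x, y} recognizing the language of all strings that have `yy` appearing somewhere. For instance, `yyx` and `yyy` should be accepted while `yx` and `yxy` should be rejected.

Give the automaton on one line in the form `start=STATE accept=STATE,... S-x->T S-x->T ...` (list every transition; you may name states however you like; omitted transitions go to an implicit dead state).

Track how much of `yy` has been matched so far: state q0 is no progress, q2 is the absorbing accept state reached once `yy` has occurred. Intermediate states record partial matches; on a mismatch, fall back to the longest reusable overlap.
A 3-state machine:
        x   y  
>  q0   q0  q1 
   q1   q0  q2 
 * q2   q2  q2 
(> = start, * = accepting)

start=q0 accept=q2 q0-x->q0 q0-y->q1 q1-x->q0 q1-y->q2 q2-x->q2 q2-y->q2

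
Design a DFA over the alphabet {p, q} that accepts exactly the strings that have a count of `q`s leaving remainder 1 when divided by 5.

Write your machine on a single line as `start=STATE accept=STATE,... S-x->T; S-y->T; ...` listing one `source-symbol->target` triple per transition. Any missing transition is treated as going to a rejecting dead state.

start=S0; accept=S1; S0-p->S0; S0-q->S1; S1-p->S1; S1-q->S2; S2-p->S2; S2-q->S3; S3-p->S3; S3-q->S4; S4-p->S4; S4-q->S0

The only thing that matters is how many `q`s have appeared, reduced mod 5. Use one state per residue: S0 for 0, …, S4 for 4. Reading `q` moves to the next residue; anything else stays put. S1 is accepting.
With 5 states:
        p   q  
>  S0   S0  S1 
 * S1   S1  S2 
   S2   S2  S3 
   S3   S3  S4 
   S4   S4  S0 
(> = start, * = accepting)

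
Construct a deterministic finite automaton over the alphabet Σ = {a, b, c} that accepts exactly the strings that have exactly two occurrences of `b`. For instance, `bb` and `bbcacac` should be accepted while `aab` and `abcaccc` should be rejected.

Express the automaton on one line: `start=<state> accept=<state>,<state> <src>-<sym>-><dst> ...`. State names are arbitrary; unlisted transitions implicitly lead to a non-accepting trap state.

Only the number of `b`s matters, and only up to 3. Make a chain s0 → s1 → s2 → s3 advanced by each `b` (with s3 absorbing); every other symbol self-loops. The accepting set is {s2}.
        a   b   c  
>  s0   s0  s1  s0 
   s1   s1  s2  s1 
 * s2   s2  s3  s2 
   s3   s3  s3  s3 
(> = start, * = accepting)

start=s0 accept=s2 s0-a->s0 s0-b->s1 s0-c->s0 s1-a->s1 s1-b->s2 s1-c->s1 s2-a->s2 s2-b->s3 s2-c->s2 s3-a->s3 s3-b->s3 s3-c->s3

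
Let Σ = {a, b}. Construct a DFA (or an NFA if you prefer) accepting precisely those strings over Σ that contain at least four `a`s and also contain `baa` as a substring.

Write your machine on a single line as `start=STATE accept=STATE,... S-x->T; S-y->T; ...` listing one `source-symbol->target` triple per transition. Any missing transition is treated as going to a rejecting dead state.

start=s0; accept=s11; s0-a->s1; s0-b->s2; s1-a->s3; s1-b->s4; s2-a->s5; s2-b->s2; s3-a->s3; s3-b->s6; s4-a->s7; s4-b->s4; s5-a->s8; s5-b->s4; s6-a->s9; s6-b->s6; s7-a->s10; s7-b->s6; s8-a->s10; s8-b->s8; s9-a->s11; s9-b->s6; s10-a->s11; s10-b->s10; s11-a->s11; s11-b->s11

Handle the two conditions separately and then intersect. The first has 6 states tracking the count of `a`s, saturating at 5; the second has 4 states tracking whether and how much of `baa` has been seen. A product state is a pair (one from each), accepting exactly when both do. Minimizing collapses redundant product states.
A 12-state machine:
          a    b  
>  s0     s1   s2 
   s1     s3   s4 
   s2     s5   s2 
   s3     s3   s6 
   s4     s7   s4 
   s5     s8   s4 
   s6     s9   s6 
   s7    s10   s6 
   s8    s10   s8 
   s9    s11   s6 
   s10   s11  s10 
 * s11   s11  s11 
(> = start, * = accepting)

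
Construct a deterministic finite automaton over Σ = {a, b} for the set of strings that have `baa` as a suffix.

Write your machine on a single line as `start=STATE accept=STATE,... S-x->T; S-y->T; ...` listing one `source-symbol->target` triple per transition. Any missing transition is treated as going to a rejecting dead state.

start=S0; accept=S3; S0-a->S0; S0-b->S1; S1-a->S2; S1-b->S1; S2-a->S3; S2-b->S1; S3-a->S0; S3-b->S1

Remember how much of `baa` the current input suffix matches. State S0 means no match yet; S1 means the last symbol is `b`; S2 means the last 2 symbols are `ba`; S3 means the last 3 symbols are `baa`. Only S3 accepts. On a mismatch, fall back to the longest proper suffix that is still a prefix of `baa`.
With 4 states:
        a   b  
>  S0   S0  S1 
   S1   S2  S1 
   S2   S3  S1 
 * S3   S0  S1 
(> = start, * = accepting)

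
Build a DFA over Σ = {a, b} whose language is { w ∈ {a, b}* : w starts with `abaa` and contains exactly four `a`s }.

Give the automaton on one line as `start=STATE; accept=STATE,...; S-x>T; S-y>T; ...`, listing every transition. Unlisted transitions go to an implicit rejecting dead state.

Handle the two conditions separately and then intersect. One (6 states) tracks whether the input so far still matches the prefix `abaa`; the other (6 states) tracks the count of `a`s, saturating at 5. Each combined state is a pair, one component from each; accept when both components accept.
13 states suffice.
          a    b  
>  q0     q1   q2 
   q1     q3   q4 
   q2     q5   q2 
   q3     q6   q3 
   q4     q7   q5 
   q5     q3   q5 
   q6     q8   q6 
   q7     q9   q3 
   q8    q10   q8 
   q9    q11   q9 
   q10   q10  q10 
 * q11   q12  q11 
   q12   q12  q12 
(> = start, * = accepting)

start=q0; accept=q11; q0-a>q1; q0-b>q2; q1-a>q3; q1-b>q4; q2-a>q5; q2-b>q2; q3-a>q6; q3-b>q3; q4-a>q7; q4-b>q5; q5-a>q3; q5-b>q5; q6-a>q8; q6-b>q6; q7-a>q9; q7-b>q3; q8-a>q10; q8-b>q8; q9-a>q11; q9-b>q9; q10-a>q10; q10-b>q10; q11-a>q12; q11-b>q11; q12-a>q12; q12-b>q12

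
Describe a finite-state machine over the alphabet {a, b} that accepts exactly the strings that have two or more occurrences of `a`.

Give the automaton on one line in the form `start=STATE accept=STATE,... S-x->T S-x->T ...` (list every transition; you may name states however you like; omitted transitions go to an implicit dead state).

start=q0 accept=q2,q3 q0-a->q1 q0-b->q0 q1-a->q2 q1-b->q1 q2-a->q3 q2-b->q2 q3-a->q3 q3-b->q3

Count `a`s, saturating at 3: states q0 through q2 mean 0 through 2 `a`s seen; q3 means more than 2. Each `a` increments (capped at q3); other symbols loop. Accept from {q2, q3}.
With 4 states:
        a   b  
>  q0   q1  q0 
   q1   q2  q1 
 * q2   q3  q2 
 * q3   q3  q3 
(> = start, * = accepting)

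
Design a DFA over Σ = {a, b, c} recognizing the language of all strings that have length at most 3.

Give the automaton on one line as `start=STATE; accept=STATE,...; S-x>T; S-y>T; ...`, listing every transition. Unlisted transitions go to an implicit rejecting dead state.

start=q0; accept=q0,q1,q2,q3; q0-a>q1; q0-b>q1; q0-c>q1; q1-a>q2; q1-b>q2; q1-c>q2; q2-a>q3; q2-b>q3; q2-c>q3; q3-a>q4; q3-b>q4; q3-c>q4; q4-a>q4; q4-b>q4; q4-c>q4

Count input length up to 4: every symbol moves from q0 toward q4, which means 'more than 3' and absorbs. Accept from {q0, q1, q2, q3}.
With 5 states:
        a   b   c  
>* q0   q1  q1  q1 
 * q1   q2  q2  q2 
 * q2   q3  q3  q3 
 * q3   q4  q4  q4 
   q4   q4  q4  q4 
(> = start, * = accepting)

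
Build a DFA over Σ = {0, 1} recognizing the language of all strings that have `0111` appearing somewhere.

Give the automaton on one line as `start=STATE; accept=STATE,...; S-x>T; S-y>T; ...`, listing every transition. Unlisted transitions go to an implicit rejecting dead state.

States q0..q3 record the length of the longest prefix of `0111` that matches the current input suffix. Reaching q4 means `0111` has been seen, and we stay there forever. Accept from q4.
A 5-state machine:
        0   1  
>  q0   q1  q0 
   q1   q1  q2 
   q2   q1  q3 
   q3   q1  q4 
 * q4   q4  q4 
(> = start, * = accepting)

start=q0; accept=q4; q0-0>q1; q0-1>q0; q1-0>q1; q1-1>q2; q2-0>q1; q2-1>q3; q3-0>q1; q3-1>q4; q4-0>q4; q4-1>q4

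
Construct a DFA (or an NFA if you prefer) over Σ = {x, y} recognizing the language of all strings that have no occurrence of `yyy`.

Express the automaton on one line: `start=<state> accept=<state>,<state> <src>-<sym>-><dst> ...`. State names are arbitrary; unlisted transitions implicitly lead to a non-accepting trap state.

start=s0 accept=s0,s1,s2 s0-x->s0 s0-y->s1 s1-x->s0 s1-y->s2 s2-x->s0 s2-y->s3 s3-x->s3 s3-y->s3

This is the complement of 'contains `yyy`'. Use the same substring-matching states — s0 through s3 holding how much of `yyy` has just been matched — but flip the accepting set: everything except the trap s3 accepts.
A 4-state machine:
        x   y  
>* s0   s0  s1 
 * s1   s0  s2 
 * s2   s0  s3 
   s3   s3  s3 
(> = start, * = accepting)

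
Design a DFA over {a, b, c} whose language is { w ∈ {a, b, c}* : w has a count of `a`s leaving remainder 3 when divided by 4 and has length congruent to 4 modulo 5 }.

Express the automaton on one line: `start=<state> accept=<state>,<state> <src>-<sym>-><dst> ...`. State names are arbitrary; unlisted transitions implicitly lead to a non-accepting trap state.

start=S0 accept=S11 S0-a->S1 S0-b->S2 S0-c->S2 S1-a->S3 S1-b->S4 S1-c->S4 S2-a->S4 S2-b->S5 S2-c->S5 S3-a->S6 S3-b->S7 S3-c->S7 S4-a->S7 S4-b->S8 S4-c->S8 S5-a->S8 S5-b->S9 S5-c->S9 S6-a->S10 S6-b->S11 S6-c->S11 S7-a->S11 S7-b->S12 S7-c->S12 S8-a->S12 S8-b->S13 S8-c->S13 S9-a->S13 S9-b->S10 S9-c->S10 S10-a->S14 S10-b->S0 S10-c->S0 S11-a->S0 S11-b->S15 S11-c->S15 S12-a->S15 S12-b->S16 S12-c->S16 S13-a->S16 S13-b->S14 S13-c->S14 S14-a->S17 S14-b->S1 S14-c->S1 S15-a->S2 S15-b->S18 S15-c->S18 S16-a->S18 S16-b->S17 S16-c->S17 S17-a->S19 S17-b->S3 S17-c->S3 S18-a->S5 S18-b->S19 S18-c->S19 S19-a->S9 S19-b->S6 S19-c->S6

Handle the two conditions separately and then intersect. One (4 states) tracks the count of `a`s modulo 4; the other (5 states) tracks the input length modulo 5. Each combined state is a pair, one component from each; accept when both components accept.
          a    b    c  
>  S0     S1   S2   S2 
   S1     S3   S4   S4 
   S2     S4   S5   S5 
   S3     S6   S7   S7 
   S4     S7   S8   S8 
   S5     S8   S9   S9 
   S6    S10  S11  S11 
   S7    S11  S12  S12 
   S8    S12  S13  S13 
   S9    S13  S10  S10 
   S10   S14   S0   S0 
 * S11    S0  S15  S15 
   S12   S15  S16  S16 
   S13   S16  S14  S14 
   S14   S17   S1   S1 
   S15    S2  S18  S18 
   S16   S18  S17  S17 
   S17   S19   S3   S3 
   S18    S5  S19  S19 
   S19    S9   S6   S6 
(> = start, * = accepting)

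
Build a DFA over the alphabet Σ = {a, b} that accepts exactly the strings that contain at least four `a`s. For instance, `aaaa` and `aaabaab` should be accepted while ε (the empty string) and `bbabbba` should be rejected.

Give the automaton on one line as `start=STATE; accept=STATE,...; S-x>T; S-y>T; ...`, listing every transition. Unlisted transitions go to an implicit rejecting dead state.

Count `a`s, saturating at 5: states s0 through s4 mean 0 through 4 `a`s seen; s5 means more than 4. Each `a` increments (capped at s5); other symbols loop. Accept from {s4, s5}.
With 6 states:
        a   b  
>  s0   s1  s0 
   s1   s2  s1 
   s2   s3  s2 
   s3   s4  s3 
 * s4   s5  s4 
 * s5   s5  s5 
(> = start, * = accepting)

start=s0; accept=s4,s5; s0-a>s1; s0-b>s0; s1-a>s2; s1-b>s1; s2-a>s3; s2-b>s2; s3-a>s4; s3-b>s3; s4-a>s5; s4-b>s4; s5-a>s5; s5-b>s5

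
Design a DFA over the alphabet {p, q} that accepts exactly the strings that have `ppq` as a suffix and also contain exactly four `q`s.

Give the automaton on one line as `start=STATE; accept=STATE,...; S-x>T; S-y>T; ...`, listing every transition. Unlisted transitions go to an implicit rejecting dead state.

Handle the two conditions separately and then intersect. The first has 4 states tracking how much of the suffix `ppq` has currently been matched; the second has 6 states tracking the count of `q`s, saturating at 5. A product state is a pair (one from each), accepting exactly when both do.
23 states suffice.
          p    q  
>  S0     S1   S2 
   S1     S3   S2 
   S2     S4   S5 
   S3     S3   S6 
   S4     S7   S5 
   S5     S8   S9 
   S6     S4   S5 
   S7     S7  S10 
   S8    S11   S9 
   S9    S12  S13 
   S10    S8   S9 
   S11   S11  S14 
   S12   S15  S13 
   S13   S16  S17 
   S14   S12  S13 
   S15   S15  S18 
   S16   S19  S17 
   S17   S20  S17 
 * S18   S16  S17 
   S19   S19  S21 
   S20   S22  S17 
   S21   S20  S17 
   S22   S22  S21 
(> = start, * = accepting)

start=S0; accept=S18; S0-p>S1; S0-q>S2; S1-p>S3; S1-q>S2; S2-p>S4; S2-q>S5; S3-p>S3; S3-q>S6; S4-p>S7; S4-q>S5; S5-p>S8; S5-q>S9; S6-p>S4; S6-q>S5; S7-p>S7; S7-q>S10; S8-p>S11; S8-q>S9; S9-p>S12; S9-q>S13; S10-p>S8; S10-q>S9; S11-p>S11; S11-q>S14; S12-p>S15; S12-q>S13; S13-p>S16; S13-q>S17; S14-p>S12; S14-q>S13; S15-p>S15; S15-q>S18; S16-p>S19; S16-q>S17; S17-p>S20; S17-q>S17; S18-p>S16; S18-q>S17; S19-p>S19; S19-q>S21; S20-p>S22; S20-q>S17; S21-p>S20; S21-q>S17; S22-p>S22; S22-q>S21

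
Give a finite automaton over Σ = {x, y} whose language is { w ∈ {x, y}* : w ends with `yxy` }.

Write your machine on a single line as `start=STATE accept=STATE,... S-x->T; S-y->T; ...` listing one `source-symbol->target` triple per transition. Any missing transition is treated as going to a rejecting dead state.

start=A; accept=D; A-x->A; A-y->B; B-x->C; B-y->B; C-x->A; C-y->D; D-x->C; D-y->B

Let each state record the length of the longest suffix of the input read so far that is also a prefix of `yxy`. B means the last symbol is `y`; C means the last 2 symbols are `yx`; D means the last 3 symbols are `yxy`. Accept only at D, where the string currently ends in `yxy`.
A 4-state machine:
       x  y 
>  A   A  B 
   B   C  B 
   C   A  D 
 * D   C  B 
(> = start, * = accepting)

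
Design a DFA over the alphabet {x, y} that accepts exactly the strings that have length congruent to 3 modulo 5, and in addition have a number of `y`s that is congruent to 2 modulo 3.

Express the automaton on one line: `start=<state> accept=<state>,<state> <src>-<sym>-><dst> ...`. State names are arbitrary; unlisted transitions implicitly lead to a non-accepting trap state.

Run two small machines in parallel and take their product. The first has 5 states tracking the input length modulo 5; the second has 3 states tracking the count of `y`s modulo 3. A product state is a pair (one from each), accepting exactly when both do.
          x    y  
>  s0     s1   s2 
   s1     s3   s4 
   s2     s4   s5 
   s3     s6   s7 
   s4     s7   s8 
   s5     s8   s6 
   s6     s9  s10 
   s7    s10  s11 
 * s8    s11   s9 
   s9     s0  s12 
   s10   s12  s13 
   s11   s13   s0 
   s12    s2  s14 
   s13   s14   s1 
   s14    s5   s3 
(> = start, * = accepting)

start=s0 accept=s8 s0-x->s1 s0-y->s2 s1-x->s3 s1-y->s4 s2-x->s4 s2-y->s5 s3-x->s6 s3-y->s7 s4-x->s7 s4-y->s8 s5-x->s8 s5-y->s6 s6-x->s9 s6-y->s10 s7-x->s10 s7-y->s11 s8-x->s11 s8-y->s9 s9-x->s0 s9-y->s12 s10-x->s12 s10-y->s13 s11-x->s13 s11-y->s0 s12-x->s2 s12-y->s14 s13-x->s14 s13-y->s1 s14-x->s5 s14-y->s3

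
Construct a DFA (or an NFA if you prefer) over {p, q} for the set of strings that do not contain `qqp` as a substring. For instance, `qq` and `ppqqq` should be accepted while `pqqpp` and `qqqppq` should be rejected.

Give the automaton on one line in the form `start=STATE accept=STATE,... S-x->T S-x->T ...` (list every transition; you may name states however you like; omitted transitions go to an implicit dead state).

Track partial matches of the forbidden pattern `qqp`. State S3 is a dead state reached once `qqp` has occurred; every other state accepts. S0 means no part of `qqp` is currently matched.
4 states suffice.
        p   q  
>* S0   S0  S1 
 * S1   S0  S2 
 * S2   S3  S2 
   S3   S3  S3 
(> = start, * = accepting)

start=S0 accept=S0,S1,S2 S0-p->S0 S0-q->S1 S1-p->S0 S1-q->S2 S2-p->S3 S2-q->S2 S3-p->S3 S3-q->S3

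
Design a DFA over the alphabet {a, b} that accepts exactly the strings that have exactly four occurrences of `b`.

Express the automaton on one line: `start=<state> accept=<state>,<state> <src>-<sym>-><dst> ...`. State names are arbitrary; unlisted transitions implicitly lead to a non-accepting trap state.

Only the number of `b`s matters, and only up to 5. Make a chain S0 → S1 → S2 → S3 → S4 → S5 advanced by each `b` (with S5 absorbing); every other symbol self-loops. The accepting set is {S4}.
        a   b  
>  S0   S0  S1 
   S1   S1  S2 
   S2   S2  S3 
   S3   S3  S4 
 * S4   S4  S5 
   S5   S5  S5 
(> = start, * = accepting)

start=S0 accept=S4 S0-a->S0 S0-b->S1 S1-a->S1 S1-b->S2 S2-a->S2 S2-b->S3 S3-a->S3 S3-b->S4 S4-a->S4 S4-b->S5 S5-a->S5 S5-b->S5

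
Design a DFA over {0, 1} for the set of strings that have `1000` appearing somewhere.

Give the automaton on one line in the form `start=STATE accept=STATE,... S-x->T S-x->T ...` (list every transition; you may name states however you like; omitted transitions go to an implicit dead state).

States S0..S3 record the length of the longest prefix of `1000` that matches the current input suffix. Reaching S4 means `1000` has been seen, and we stay there forever. Accept from S4.
        0   1  
>  S0   S0  S1 
   S1   S2  S1 
   S2   S3  S1 
   S3   S4  S1 
 * S4   S4  S4 
(> = start, * = accepting)

start=S0 accept=S4 S0-0->S0 S0-1->S1 S1-0->S2 S1-1->S1 S2-0->S3 S2-1->S1 S3-0->S4 S3-1->S1 S4-0->S4 S4-1->S4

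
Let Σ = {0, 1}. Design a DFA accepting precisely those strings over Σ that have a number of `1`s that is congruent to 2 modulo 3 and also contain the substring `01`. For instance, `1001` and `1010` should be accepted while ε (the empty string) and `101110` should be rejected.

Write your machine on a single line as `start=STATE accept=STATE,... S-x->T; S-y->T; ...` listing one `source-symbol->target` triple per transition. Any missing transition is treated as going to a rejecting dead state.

Build one automaton per condition and run them in lockstep. One (3 states) tracks the count of `1`s modulo 3; the other (3 states) tracks whether and how much of `01` has been seen. Each combined state is a pair, one component from each; accept when both components accept. After merging equivalent states the machine shrinks.
        0   1  
>  S0   S1  S2 
   S1   S1  S3 
   S2   S3  S4 
   S3   S3  S5 
   S4   S6  S0 
 * S5   S5  S1 
   S6   S6  S1 
(> = start, * = accepting)

start=S0; accept=S5; S0-0->S1; S0-1->S2; S1-0->S1; S1-1->S3; S2-0->S3; S2-1->S4; S3-0->S3; S3-1->S5; S4-0->S6; S4-1->S0; S5-0->S5; S5-1->S1; S6-0->S6; S6-1->S1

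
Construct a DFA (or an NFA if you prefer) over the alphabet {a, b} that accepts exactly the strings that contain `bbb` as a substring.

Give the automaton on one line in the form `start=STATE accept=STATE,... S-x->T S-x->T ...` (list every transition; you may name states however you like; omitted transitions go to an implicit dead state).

Track how much of `bbb` has been matched so far: state S0 is no progress, S3 is the absorbing accept state reached once `bbb` has occurred. Intermediate states record partial matches; on a mismatch, fall back to the longest reusable overlap.
With 4 states:
        a   b  
>  S0   S0  S1 
   S1   S0  S2 
   S2   S0  S3 
 * S3   S3  S3 
(> = start, * = accepting)

start=S0 accept=S3 S0-a->S0 S0-b->S1 S1-a->S0 S1-b->S2 S2-a->S0 S2-b->S3 S3-a->S3 S3-b->S3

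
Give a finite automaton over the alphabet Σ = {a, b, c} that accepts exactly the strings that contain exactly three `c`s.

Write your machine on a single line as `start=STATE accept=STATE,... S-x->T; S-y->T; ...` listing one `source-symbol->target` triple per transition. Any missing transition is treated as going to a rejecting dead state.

Only the number of `c`s matters, and only up to 4. Make a chain S0 → S1 → S2 → S3 → S4 advanced by each `c` (with S4 absorbing); every other symbol self-loops. The accepting set is {S3}.
With 5 states:
        a   b   c  
>  S0   S0  S0  S1 
   S1   S1  S1  S2 
   S2   S2  S2  S3 
 * S3   S3  S3  S4 
   S4   S4  S4  S4 
(> = start, * = accepting)

start=S0; accept=S3; S0-a->S0; S0-b->S0; S0-c->S1; S1-a->S1; S1-b->S1; S1-c->S2; S2-a->S2; S2-b->S2; S2-c->S3; S3-a->S3; S3-b->S3; S3-c->S4; S4-a->S4; S4-b->S4; S4-c->S4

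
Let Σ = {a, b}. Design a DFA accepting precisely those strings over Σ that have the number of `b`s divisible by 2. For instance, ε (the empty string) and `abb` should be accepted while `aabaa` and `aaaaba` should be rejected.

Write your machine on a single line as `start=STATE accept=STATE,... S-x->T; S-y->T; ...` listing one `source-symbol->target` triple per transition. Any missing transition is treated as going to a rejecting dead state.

start=q0; accept=q0; q0-a->q0; q0-b->q1; q1-a->q1; q1-b->q0

Keep the running count of `b`s modulo 2: each `b` advances along the cycle q0 → q1 → q0 while other symbols loop. Accept at q0.
With 2 states:
        a   b  
>* q0   q0  q1 
   q1   q1  q0 
(> = start, * = accepting)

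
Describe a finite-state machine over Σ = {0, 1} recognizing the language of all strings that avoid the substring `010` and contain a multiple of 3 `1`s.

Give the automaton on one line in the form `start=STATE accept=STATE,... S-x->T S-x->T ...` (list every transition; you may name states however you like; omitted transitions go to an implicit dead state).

start=s0 accept=s0,s1,s9 s0-0->s1 s0-1->s2 s1-0->s1 s1-1->s3 s2-0->s4 s2-1->s5 s3-0->s6 s3-1->s5 s4-0->s4 s4-1->s7 s5-0->s8 s5-1->s0 s6-0->s6 s6-1->s6 s7-0->s6 s7-1->s0 s8-0->s8 s8-1->s9 s9-0->s6 s9-1->s2

Handle the two conditions separately and then intersect. One (4 states) tracks partial matches of the forbidden pattern `010`; the other (3 states) tracks the count of `1`s modulo 3. Each combined state is a pair, one component from each; accept when both components accept. After merging equivalent states the machine shrinks.
A 10-state machine:
        0   1  
>* s0   s1  s2 
 * s1   s1  s3 
   s2   s4  s5 
   s3   s6  s5 
   s4   s4  s7 
   s5   s8  s0 
   s6   s6  s6 
   s7   s6  s0 
   s8   s8  s9 
 * s9   s6  s2 
(> = start, * = accepting)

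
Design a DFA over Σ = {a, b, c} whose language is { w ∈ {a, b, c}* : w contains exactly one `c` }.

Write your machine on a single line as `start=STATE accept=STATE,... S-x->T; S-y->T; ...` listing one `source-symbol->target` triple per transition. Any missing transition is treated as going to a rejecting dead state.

start=s0; accept=s1; s0-a->s0; s0-b->s0; s0-c->s1; s1-a->s1; s1-b->s1; s1-c->s2; s2-a->s2; s2-b->s2; s2-c->s2

Count `c`s, saturating at 2: state s0 means no `c` yet, s1 means one `c` seen, s2 means more than one. Each `c` increments (capped at s2); other symbols loop. Accept from {s1}.
A 3-state machine:
        a   b   c  
>  s0   s0  s0  s1 
 * s1   s1  s1  s2 
   s2   s2  s2  s2 
(> = start, * = accepting)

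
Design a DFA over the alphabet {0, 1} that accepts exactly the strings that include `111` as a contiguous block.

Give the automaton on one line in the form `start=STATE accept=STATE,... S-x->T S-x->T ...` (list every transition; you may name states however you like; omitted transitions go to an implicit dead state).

States s0..s2 record the length of the longest prefix of `111` that matches the current input suffix. Reaching s3 means `111` has been seen, and we stay there forever. Accept from s3.
4 states suffice.
        0   1  
>  s0   s0  s1 
   s1   s0  s2 
   s2   s0  s3 
 * s3   s3  s3 
(> = start, * = accepting)

start=s0 accept=s3 s0-0->s0 s0-1->s1 s1-0->s0 s1-1->s2 s2-0->s0 s2-1->s3 s3-0->s3 s3-1->s3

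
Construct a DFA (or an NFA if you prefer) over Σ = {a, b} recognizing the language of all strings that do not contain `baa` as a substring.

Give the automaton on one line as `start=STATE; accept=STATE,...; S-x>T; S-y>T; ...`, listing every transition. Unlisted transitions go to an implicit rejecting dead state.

Track partial matches of the forbidden pattern `baa`. State q3 is a dead state reached once `baa` has occurred; every other state accepts. q0 means no part of `baa` is currently matched.
A 4-state machine:
        a   b  
>* q0   q0  q1 
 * q1   q2  q1 
 * q2   q3  q1 
   q3   q3  q3 
(> = start, * = accepting)

start=q0; accept=q0,q1,q2; q0-a>q0; q0-b>q1; q1-a>q2; q1-b>q1; q2-a>q3; q2-b>q1; q3-a>q3; q3-b>q3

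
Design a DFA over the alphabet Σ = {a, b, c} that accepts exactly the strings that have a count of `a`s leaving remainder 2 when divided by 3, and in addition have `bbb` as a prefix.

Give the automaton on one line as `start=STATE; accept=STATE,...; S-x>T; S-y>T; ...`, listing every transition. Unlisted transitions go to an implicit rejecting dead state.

start=q0; accept=q8; q0-a>q1; q0-b>q2; q0-c>q3; q1-a>q4; q1-b>q1; q1-c>q1; q2-a>q1; q2-b>q5; q2-c>q3; q3-a>q1; q3-b>q3; q3-c>q3; q4-a>q3; q4-b>q4; q4-c>q4; q5-a>q1; q5-b>q6; q5-c>q3; q6-a>q7; q6-b>q6; q6-c>q6; q7-a>q8; q7-b>q7; q7-c>q7; q8-a>q6; q8-b>q8; q8-c>q8

Build one automaton per condition and run them in lockstep. The first has 3 states tracking the count of `a`s modulo 3; the second has 5 states tracking whether the input so far still matches the prefix `bbb`. A product state is a pair (one from each), accepting exactly when both do.
9 states suffice.
        a   b   c  
>  q0   q1  q2  q3 
   q1   q4  q1  q1 
   q2   q1  q5  q3 
   q3   q1  q3  q3 
   q4   q3  q4  q4 
   q5   q1  q6  q3 
   q6   q7  q6  q6 
   q7   q8  q7  q7 
 * q8   q6  q8  q8 
(> = start, * = accepting)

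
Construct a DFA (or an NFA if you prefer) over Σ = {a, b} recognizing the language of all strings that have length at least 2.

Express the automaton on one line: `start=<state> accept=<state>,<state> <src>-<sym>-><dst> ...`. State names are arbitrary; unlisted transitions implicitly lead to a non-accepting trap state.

start=q0 accept=q2,q3 q0-a->q1 q0-b->q1 q1-a->q2 q1-b->q2 q2-a->q3 q2-b->q3 q3-a->q3 q3-b->q3

We only need to distinguish lengths 0, 1, …, 2, and '>2'. Chain q0 → q1 → q2 → q3 on every symbol, with q3 looping. Accepting states: {q2, q3}.
4 states suffice.
        a   b  
>  q0   q1  q1 
   q1   q2  q2 
 * q2   q3  q3 
 * q3   q3  q3 
(> = start, * = accepting)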